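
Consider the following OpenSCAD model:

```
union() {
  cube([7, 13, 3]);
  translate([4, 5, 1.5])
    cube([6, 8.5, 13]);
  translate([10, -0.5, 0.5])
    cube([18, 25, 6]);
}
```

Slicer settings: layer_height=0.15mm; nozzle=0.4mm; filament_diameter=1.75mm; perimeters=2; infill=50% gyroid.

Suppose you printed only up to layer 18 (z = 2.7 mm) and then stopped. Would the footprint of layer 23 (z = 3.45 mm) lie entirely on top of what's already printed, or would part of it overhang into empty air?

Compare the two slices. At z = 2.7: the cube is present — its section is the full 7×13 rectangle (area 91.00 mm²); the cube at (4, 5) is present — its section is the full 6×8.5 rectangle (area 51.00 mm²); the cube at (10, -0.5) is present — its section is the full 18×25 rectangle (area 450.00 mm²); Merging all regions: the regions partially overlap — summed areas 592.00 mm² minus the doubly-counted overlap 24.00 mm² gives 568.00 mm² — area = 568.00 mm². At z = 3.45: the cube does not reach this height (z outside [0, 3]); the 6×8.5 cube at (4, 5) contributes its full rectangle (area 51.00 mm²); the cube at (10, -0.5) (footprint 18×25) is included at this height (area 450.00 mm²); Taking the union: the 2 present regions share edge segments without overlapping in area, so areas simply add but the touching pieces fuse into one outline (the shared edge portions become interior and drop out of the boundary) — area = 501.00 mm². Checking containment: the cross-section at z = 3.45 is a subset of the cross-section at z = 2.7.

entirely on top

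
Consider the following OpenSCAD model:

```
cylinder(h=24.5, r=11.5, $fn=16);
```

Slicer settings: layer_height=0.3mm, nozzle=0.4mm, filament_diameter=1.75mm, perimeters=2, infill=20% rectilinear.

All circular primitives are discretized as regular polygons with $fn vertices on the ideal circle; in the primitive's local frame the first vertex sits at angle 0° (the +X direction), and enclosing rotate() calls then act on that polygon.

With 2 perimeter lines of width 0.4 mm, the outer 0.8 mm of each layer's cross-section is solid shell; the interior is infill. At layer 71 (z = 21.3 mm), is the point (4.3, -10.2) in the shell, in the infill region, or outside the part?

shell

At z = 21.3 mm: the cylinder: section is a regular 16-gon, circumradius r=11.5. Overall, the cross-section is a single solid region. The nearest boundary edge runs (4.40, -10.62)→(8.13, -8.13); distance from the point to it = 0.41 mm. The point is inside the cross-section, 0.41 mm from the nearest boundary — within the 0.8 mm shell band (2 × 0.4).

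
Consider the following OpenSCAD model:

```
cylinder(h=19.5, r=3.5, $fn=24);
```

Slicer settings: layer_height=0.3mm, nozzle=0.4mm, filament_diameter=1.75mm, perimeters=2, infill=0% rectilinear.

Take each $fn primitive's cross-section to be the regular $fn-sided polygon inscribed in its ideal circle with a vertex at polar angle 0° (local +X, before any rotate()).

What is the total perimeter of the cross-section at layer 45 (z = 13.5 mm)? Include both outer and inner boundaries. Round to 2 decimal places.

At z = 13.5 mm: the cylinder: section is a regular 24-gon, circumradius r=3.5 (perimeter = 2·24·3.500·sin(180°/24) = 21.93 mm). Overall, the cross-section is a single solid region. Total boundary length (outer) = 21.93 mm.

21.93 mm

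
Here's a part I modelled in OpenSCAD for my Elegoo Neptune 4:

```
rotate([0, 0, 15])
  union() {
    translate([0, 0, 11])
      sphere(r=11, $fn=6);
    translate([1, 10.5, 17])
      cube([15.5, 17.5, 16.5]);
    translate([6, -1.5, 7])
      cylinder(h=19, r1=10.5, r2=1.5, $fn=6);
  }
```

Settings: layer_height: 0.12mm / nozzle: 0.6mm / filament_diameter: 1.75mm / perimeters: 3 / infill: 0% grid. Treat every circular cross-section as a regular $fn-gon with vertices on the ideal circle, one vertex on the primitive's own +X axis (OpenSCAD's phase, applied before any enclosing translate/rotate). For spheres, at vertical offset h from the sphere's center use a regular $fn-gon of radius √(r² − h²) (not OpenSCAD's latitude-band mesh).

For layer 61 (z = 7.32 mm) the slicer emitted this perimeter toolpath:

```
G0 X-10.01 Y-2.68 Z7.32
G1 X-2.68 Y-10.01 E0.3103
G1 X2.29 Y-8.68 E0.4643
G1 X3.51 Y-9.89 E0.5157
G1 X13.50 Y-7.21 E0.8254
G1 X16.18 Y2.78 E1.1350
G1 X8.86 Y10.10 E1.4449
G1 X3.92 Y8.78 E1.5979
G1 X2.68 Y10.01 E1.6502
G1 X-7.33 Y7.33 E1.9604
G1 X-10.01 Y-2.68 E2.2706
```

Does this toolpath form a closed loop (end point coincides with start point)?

yes

Start point (G0): (-10.01, -2.68). End point (last G1): the path returns to the start — closed.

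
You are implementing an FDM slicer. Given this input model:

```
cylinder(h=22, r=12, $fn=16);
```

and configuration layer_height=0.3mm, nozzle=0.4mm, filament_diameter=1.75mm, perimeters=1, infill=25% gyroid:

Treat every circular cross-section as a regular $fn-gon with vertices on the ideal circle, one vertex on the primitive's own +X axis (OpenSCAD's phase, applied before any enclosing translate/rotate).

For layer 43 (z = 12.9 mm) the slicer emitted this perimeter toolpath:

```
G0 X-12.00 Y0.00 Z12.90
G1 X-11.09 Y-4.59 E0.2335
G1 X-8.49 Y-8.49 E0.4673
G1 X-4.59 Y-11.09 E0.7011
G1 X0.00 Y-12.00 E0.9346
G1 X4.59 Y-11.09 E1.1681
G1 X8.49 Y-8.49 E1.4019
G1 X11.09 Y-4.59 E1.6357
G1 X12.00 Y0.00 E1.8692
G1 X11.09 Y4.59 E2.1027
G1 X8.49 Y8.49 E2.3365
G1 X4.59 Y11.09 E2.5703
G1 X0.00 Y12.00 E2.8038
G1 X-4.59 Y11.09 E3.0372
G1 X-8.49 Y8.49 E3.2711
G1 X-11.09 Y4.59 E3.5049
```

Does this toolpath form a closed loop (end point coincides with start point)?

Start point (G0): (-12.00, 0.00). End point (last G1): the path does not return to the start — open.

no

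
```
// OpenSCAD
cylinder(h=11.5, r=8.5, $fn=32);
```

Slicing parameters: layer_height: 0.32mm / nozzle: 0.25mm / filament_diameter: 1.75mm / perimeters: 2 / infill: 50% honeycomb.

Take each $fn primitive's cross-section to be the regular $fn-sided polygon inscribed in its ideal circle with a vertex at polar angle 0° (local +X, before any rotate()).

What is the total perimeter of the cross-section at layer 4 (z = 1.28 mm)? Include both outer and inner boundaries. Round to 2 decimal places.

53.32 mm

At z = 1.28 mm: the r=8.5 cylinder gives a regular 32-gon of circumradius 8.5 (constant along its height) (perimeter = 2·32·8.500·sin(180°/32) = 53.32 mm). Overall, the cross-section is a single solid region. Total boundary length (outer) = 53.32 mm.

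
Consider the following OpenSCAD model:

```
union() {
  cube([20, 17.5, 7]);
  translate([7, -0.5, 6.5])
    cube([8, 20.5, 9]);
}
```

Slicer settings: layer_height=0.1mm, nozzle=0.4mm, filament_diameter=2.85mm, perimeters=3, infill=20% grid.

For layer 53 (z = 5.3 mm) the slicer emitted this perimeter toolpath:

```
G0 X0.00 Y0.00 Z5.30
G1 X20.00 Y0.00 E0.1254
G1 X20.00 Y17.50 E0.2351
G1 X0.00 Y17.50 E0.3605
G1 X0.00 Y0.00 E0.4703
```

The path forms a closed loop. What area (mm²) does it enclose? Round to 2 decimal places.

Apply the shoelace formula to the sequence of (X, Y) vertices; enclosed area = 350.00 mm².

350.00 mm²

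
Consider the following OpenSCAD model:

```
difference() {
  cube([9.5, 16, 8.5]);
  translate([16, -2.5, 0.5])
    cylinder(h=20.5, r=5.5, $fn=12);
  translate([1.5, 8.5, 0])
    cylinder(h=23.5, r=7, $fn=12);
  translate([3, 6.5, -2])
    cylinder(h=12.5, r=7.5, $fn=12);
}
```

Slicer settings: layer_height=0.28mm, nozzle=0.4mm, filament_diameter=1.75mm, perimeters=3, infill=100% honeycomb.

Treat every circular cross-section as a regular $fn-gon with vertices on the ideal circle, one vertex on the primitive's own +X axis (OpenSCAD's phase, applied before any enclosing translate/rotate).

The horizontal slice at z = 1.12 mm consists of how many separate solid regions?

At z = 1.12 mm: the cube (footprint 9.5×16) is included at this height; the r=5.5 cylinder at (16, -2.5) contributes a regular 12-gon of circumradius 5.5; the cylinder at (1.5, 8.5): section is a regular 12-gon, circumradius r=7; the r=7.5 cylinder at (3, 6.5) contributes a regular 12-gon of circumradius 7.5; Taking the first minus the rest: starting from the 9.5×16 cube, the r=5.5 cylinder at (16, -2.5) misses the remaining region (no effect); the r=7 cylinder at (1.5, 8.5) partially overlaps it — only the 93.90 mm² overlap (of its 147.00 mm²) is removed, clipping the outline; the r=7.5 cylinder at (3, 6.5) partially overlaps it — only the 33.80 mm² overlap (of its 168.75 mm²) is removed, clipping the outline — 2 connected regions. The result has 2 disconnected regions.

2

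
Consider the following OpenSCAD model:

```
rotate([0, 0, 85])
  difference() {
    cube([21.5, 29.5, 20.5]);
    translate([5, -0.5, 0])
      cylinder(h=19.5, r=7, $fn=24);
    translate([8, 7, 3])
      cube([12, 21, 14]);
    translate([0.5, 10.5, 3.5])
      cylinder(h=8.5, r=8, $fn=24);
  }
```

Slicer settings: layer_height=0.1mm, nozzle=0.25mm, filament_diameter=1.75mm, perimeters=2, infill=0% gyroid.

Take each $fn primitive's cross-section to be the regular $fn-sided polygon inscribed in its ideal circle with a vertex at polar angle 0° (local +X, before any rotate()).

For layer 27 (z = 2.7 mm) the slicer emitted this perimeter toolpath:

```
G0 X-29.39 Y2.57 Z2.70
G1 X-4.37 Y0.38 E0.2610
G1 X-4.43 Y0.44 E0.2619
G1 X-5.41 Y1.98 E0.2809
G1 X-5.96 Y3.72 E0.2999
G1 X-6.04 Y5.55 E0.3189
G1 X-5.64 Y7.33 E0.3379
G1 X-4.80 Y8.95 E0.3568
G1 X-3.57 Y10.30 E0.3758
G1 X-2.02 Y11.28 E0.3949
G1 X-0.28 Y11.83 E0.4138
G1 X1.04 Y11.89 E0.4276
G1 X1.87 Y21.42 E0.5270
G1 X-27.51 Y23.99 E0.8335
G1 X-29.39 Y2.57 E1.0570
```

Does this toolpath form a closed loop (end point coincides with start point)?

yes

Start point (G0): (-29.39, 2.57). End point (last G1): the path returns to the start — closed.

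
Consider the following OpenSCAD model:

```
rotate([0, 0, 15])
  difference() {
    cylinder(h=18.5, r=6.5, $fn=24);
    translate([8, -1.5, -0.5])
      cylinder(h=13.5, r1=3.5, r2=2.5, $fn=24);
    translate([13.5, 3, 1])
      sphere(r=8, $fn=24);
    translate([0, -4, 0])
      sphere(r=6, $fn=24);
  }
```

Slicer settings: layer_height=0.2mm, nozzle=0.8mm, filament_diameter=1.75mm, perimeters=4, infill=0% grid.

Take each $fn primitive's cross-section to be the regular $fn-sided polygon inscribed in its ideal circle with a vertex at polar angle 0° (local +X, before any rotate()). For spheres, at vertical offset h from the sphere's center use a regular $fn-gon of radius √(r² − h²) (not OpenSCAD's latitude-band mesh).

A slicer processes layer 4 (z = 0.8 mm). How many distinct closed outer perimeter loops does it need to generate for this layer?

At z = 0.8 mm: the r=6.5 cylinder contributes a regular 24-gon of circumradius 6.5; the cone at (8, -1.5): at t=0.096 of its height the radius interpolates to r₁+(r₂−r₁)t = 3.404, giving a regular 24-gon of that circumradius; the sphere at (13.5, 3): section is a regular 24-gon, circumradius = √(r²−h²) = √(8²−0.2²) = 7.997; the r=6 sphere at (0, -4) contributes a regular 24-gon of circumradius √(6²−0.8²) = 5.946; After the difference (first − rest): starting from the r=6.5 cylinder, the cone at (8, -1.5) partially overlaps it — only the 6.02 mm² overlap (of its 35.98 mm²) is removed, clipping the outline; the r=8 sphere at (13.5, 3) partially overlaps it — only the 0.86 mm² overlap (of its 198.65 mm²) is removed, clipping the outline; the r=6 sphere at (0, -4) partially overlaps it — only the 69.40 mm² overlap (of its 109.82 mm²) is removed, clipping the outline — 1 connected region; (rotated 15° about Z; rotation is an isometry so areas/perimeters/island counts are preserved). The result has 1 disconnected region.

1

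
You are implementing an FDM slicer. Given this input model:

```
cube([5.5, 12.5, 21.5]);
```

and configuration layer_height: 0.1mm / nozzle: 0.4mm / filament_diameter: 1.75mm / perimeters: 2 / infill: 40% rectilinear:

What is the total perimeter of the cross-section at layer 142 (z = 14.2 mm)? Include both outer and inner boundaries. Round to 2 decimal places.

At z = 14.2 mm: the 5.5×12.5 cube contributes its full rectangle (perimeter 36.00 mm). Overall, the cross-section is a single solid region. Total boundary length (outer) = 36.00 mm.

36.00 mm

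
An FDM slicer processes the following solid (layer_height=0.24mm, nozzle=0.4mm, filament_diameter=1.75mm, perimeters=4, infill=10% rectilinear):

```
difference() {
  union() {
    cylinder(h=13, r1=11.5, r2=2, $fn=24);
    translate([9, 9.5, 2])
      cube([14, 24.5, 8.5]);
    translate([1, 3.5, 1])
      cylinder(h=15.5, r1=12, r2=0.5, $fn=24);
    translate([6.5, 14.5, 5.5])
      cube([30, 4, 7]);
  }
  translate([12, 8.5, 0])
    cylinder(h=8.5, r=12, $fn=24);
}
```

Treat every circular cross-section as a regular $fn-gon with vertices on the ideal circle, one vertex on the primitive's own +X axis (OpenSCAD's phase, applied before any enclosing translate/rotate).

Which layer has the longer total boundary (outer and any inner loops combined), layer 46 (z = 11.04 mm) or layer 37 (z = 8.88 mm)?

Layer 46 (z = 11.04): the cone: at t=0.849 of its height the radius interpolates to r₁+(r₂−r₁)t = 3.432, giving a regular 24-gon of that circumradius (perimeter = 2·24·3.432·sin(180°/24) = 21.50 mm); the cube at (9, 9.5) is absent (z outside [2, 10.5]); the cone at (1, 3.5): at t=0.648 of its height the radius interpolates to r₁+(r₂−r₁)t = 4.551, giving a regular 24-gon of that circumradius (perimeter = 2·24·4.551·sin(180°/24) = 28.51 mm); the 30×4 cube at (6.5, 14.5) contributes its full rectangle (perimeter 68.00 mm); Taking the union: the regions partially overlap (shared area 21.12 mm²), so the edge portions inside another operand are dropped and the merged outline is re-measured after clipping — boundary = 100.90 mm; the cylinder at (12, 8.5) is absent (z outside [0, 8.5]); After the difference (first − rest): none of the subtracted shapes is present at this height, so that combined region is unchanged — boundary = 100.90 mm. So its perimeter = 100.90 mm. Layer 37 (z = 8.88): the cone contributes a regular 24-gon of circumradius 5.011 (interpolated between r1=11.5 and r2=2 at t=0.683) (perimeter = 2·24·5.011·sin(180°/24) = 31.39 mm); the cube at (9, 9.5) (footprint 14×24.5) is included at this height (perimeter 77.00 mm); the cone at (1, 3.5) contributes a regular 24-gon of circumradius 6.154 (interpolated between r1=12 and r2=0.5 at t=0.508) (perimeter = 2·24·6.154·sin(180°/24) = 38.55 mm); the 30×4 cube at (6.5, 14.5) contributes its full rectangle (perimeter 68.00 mm); Combining (union): the regions partially overlap (shared area 112.02 mm²), so the edge portions inside another operand are dropped and the merged outline is re-measured after clipping — boundary = 151.75 mm; the cylinder at (12, 8.5) is not intersected at this z (z outside [0, 8.5]); Subtracting the remaining from the first: none of the subtracted shapes is present at this height, so the result so far is unchanged — boundary = 151.75 mm. So its perimeter = 151.75 mm. Layer 37 is larger (151.75 vs 100.90 mm).

layer 37 (z = 8.88 mm)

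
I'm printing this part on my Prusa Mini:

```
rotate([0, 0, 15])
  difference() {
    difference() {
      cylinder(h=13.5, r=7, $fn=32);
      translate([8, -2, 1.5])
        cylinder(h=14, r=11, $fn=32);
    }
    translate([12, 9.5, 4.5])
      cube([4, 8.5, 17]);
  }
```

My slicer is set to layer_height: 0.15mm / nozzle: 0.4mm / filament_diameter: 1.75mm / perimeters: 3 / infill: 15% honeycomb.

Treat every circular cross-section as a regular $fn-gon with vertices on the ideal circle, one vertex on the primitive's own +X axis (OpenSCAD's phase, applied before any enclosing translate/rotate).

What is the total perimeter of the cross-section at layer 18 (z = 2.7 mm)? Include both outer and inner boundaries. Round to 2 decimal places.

At z = 2.7 mm: the r=7 cylinder contributes a regular 32-gon of circumradius 7 (perimeter = 2·32·7.000·sin(180°/32) = 43.91 mm); the r=11 cylinder at (8, -2) contributes a regular 32-gon of circumradius 11 (perimeter = 2·32·11.000·sin(180°/32) = 69.00 mm); After the difference (first − rest): starting from the r=7 cylinder, the r=11 cylinder at (8, -2) partially overlaps it — only the 103.34 mm² overlap (of its 377.69 mm²) is removed, clipping the outline — boundary = 36.69 mm; the cube at (12, 9.5) does not reach this height (z outside [4.5, 21.5]); Subtracting the remaining from the first: none of the subtracted shapes is present at this height, so that combined region is unchanged — boundary = 36.69 mm; (whole slice rotated 15° about Z — lengths, areas and connectivity unchanged). Overall, the cross-section is a single solid region. Total boundary length (outer) = 36.69 mm.

36.69 mm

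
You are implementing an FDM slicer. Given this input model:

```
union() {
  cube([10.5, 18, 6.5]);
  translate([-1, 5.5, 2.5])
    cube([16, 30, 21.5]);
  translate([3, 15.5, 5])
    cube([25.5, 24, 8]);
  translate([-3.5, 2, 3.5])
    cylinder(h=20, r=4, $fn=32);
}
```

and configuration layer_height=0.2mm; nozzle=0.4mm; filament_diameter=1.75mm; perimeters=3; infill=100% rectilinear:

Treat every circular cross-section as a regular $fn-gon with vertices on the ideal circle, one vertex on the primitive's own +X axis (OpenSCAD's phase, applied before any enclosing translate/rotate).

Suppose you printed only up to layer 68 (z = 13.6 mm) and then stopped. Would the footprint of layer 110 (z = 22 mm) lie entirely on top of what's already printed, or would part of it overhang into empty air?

entirely on top

Compare the two slices. At z = 13.6: the cube does not reach this height (z outside [0, 6.5]); the cube at (-1, 5.5) (footprint 16×30) is included at this height (area 480.00 mm²); the cube at (3, 15.5) does not reach this height (z outside [5, 13]); the cylinder at (-3.5, 2): section is a regular 32-gon, circumradius r=4 (area = (32/2)·4.000²·sin(360°/32) = 49.94 mm²); Taking the union: the 2 present regions are separate (no shared area or edge), so areas and boundary lengths simply add and each stays a separate island — area = 529.94 mm². At z = 22: the cube does not reach this height (z outside [0, 6.5]); the cube at (-1, 5.5) (footprint 16×30) is included at this height (area 480.00 mm²); the cube at (3, 15.5) does not reach this height (z outside [5, 13]); the cylinder at (-3.5, 2): section is a regular 32-gon, circumradius r=4 (area = (32/2)·4.000²·sin(360°/32) = 49.94 mm²); Combining (union): the 2 present regions are separate (no shared area or edge), so areas and boundary lengths simply add and each stays a separate island — area = 529.94 mm². Checking containment: the cross-section at z = 22 is a subset of the cross-section at z = 13.6.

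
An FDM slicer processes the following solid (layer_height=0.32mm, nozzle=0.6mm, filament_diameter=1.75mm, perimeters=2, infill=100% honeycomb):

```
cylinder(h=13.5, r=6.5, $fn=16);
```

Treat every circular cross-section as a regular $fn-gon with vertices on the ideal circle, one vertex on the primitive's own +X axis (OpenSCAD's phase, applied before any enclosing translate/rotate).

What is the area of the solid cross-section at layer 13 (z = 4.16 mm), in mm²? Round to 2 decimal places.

At z = 4.16 mm: the r=6.5 cylinder gives a regular 16-gon of circumradius 6.5 (constant along its height) (area = (16/2)·6.500²·sin(360°/16) = 129.35 mm²). Overall, the cross-section is a single solid region. Net area = 129.35 mm².

129.35 mm²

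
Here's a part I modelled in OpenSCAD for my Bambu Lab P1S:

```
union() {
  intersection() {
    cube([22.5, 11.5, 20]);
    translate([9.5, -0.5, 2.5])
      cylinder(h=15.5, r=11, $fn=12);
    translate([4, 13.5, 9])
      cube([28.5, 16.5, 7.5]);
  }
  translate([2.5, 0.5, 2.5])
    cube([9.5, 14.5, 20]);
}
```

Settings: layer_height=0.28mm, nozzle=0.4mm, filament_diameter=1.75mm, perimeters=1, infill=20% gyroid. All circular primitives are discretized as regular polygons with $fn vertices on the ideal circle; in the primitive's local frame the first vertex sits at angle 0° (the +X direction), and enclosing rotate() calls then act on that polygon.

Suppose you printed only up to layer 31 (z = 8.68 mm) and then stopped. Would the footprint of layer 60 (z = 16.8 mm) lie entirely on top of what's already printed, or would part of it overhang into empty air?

entirely on top

Compare the two slices. At z = 8.68: the cube (footprint 22.5×11.5) is included at this height (area 258.75 mm²); the cylinder at (9.5, -0.5): section is a regular 12-gon, circumradius r=11 (area = (12/2)·11.000²·sin(360°/12) = 363.00 mm²); the cube at (4, 13.5) is absent (z outside [9, 16.5]); Taking the intersection: at least one operand is absent at this height, so nothing remains; the cube at (2.5, 0.5) (footprint 9.5×14.5) is included at this height (area 137.75 mm²); Combining (union): only the 9.5×14.5 cube at (2.5, 0.5) is present, so the union is just that shape — area = 137.75 mm². At z = 16.8: the 22.5×11.5 cube contributes its full rectangle (area 258.75 mm²); the cylinder at (9.5, -0.5): section is a regular 12-gon, circumradius r=11 (area = (12/2)·11.000²·sin(360°/12) = 363.00 mm²); the cube at (4, 13.5) is absent (z outside [9, 16.5]); Keeping only the common overlap: at least one operand is absent at this height, so nothing remains; the 9.5×14.5 cube at (2.5, 0.5) contributes its full rectangle (area 137.75 mm²); Taking the union: only the 9.5×14.5 cube at (2.5, 0.5) is present, so the union is just that shape — area = 137.75 mm². Checking containment: the cross-section at z = 16.8 is a subset of the cross-section at z = 8.68.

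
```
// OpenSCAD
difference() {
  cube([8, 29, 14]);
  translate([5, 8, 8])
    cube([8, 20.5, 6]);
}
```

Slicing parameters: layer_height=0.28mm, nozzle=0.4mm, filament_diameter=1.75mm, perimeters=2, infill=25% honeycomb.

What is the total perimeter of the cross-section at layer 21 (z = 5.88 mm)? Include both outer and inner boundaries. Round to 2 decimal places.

At z = 5.88 mm: the cube is present — its section is the full 8×29 rectangle (perimeter 74.00 mm); the cube at (5, 8) does not reach this height (z outside [8, 14]); After the difference (first − rest): none of the subtracted shapes is present at this height, so the 8×29 cube is unchanged — boundary = 74.00 mm. Overall, the cross-section is a single solid region. Total boundary length (outer) = 74.00 mm.

74.00 mm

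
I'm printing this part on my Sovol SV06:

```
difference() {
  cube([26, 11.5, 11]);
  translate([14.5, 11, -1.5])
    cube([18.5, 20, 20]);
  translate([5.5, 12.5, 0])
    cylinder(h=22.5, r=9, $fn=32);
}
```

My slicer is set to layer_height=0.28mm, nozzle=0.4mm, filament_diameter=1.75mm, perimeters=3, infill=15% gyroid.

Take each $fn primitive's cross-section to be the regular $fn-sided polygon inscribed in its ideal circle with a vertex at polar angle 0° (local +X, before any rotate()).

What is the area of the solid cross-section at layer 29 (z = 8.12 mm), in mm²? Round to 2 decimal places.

198.44 mm²

At z = 8.12 mm: the 26×11.5 cube contributes its full rectangle (area 299.00 mm²); the cube at (14.5, 11) (footprint 18.5×20) is included at this height (area 370.00 mm²); the r=9 cylinder at (5.5, 12.5) gives a regular 32-gon of circumradius 9 (constant along its height) (area = (32/2)·9.000²·sin(360°/32) = 252.84 mm²); Taking the first minus the rest: starting from the 26×11.5 cube (299.00 mm²), the 18.5×20 cube at (14.5, 11) partially overlaps it — only the 5.75 mm² overlap (of its 370.00 mm²) is removed, clipping the outline; the r=9 cylinder at (5.5, 12.5) partially overlaps it — only the 94.81 mm² overlap (of its 252.84 mm²) is removed, clipping the outline — area = 198.44 mm². Overall, the cross-section is a single solid region. Net area = 198.44 mm².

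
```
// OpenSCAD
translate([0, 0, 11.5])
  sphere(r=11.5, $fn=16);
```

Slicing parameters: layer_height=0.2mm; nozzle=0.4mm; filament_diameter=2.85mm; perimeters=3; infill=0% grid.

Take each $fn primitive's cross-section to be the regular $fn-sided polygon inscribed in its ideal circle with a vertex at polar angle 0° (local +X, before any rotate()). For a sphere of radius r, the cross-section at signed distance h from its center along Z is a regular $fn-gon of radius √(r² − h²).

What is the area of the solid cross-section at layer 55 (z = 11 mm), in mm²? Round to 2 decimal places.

404.11 mm²

At z = 11 mm: the r=11.5 sphere slices to a regular 16-gon of circumradius 11.489 (√(r²−h²) with h=0.5 from center) (area = (16/2)·11.489²·sin(360°/16) = 404.11 mm²). Overall, the cross-section is a single solid region. Net area = 404.11 mm².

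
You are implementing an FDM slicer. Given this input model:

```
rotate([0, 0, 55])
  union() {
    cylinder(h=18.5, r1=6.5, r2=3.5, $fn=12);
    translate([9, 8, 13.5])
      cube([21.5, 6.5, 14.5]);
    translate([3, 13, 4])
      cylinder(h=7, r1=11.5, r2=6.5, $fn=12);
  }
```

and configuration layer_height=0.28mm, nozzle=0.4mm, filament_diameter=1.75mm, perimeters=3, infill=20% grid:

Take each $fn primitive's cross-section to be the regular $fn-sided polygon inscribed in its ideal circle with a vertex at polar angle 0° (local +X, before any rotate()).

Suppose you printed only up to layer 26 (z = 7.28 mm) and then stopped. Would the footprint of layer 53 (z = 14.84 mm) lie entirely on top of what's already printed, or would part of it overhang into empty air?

part overhangs

Compare the two slices. At z = 7.28: the cone contributes a regular 12-gon of circumradius 5.319 (interpolated between r1=6.5 and r2=3.5 at t=0.394) (area = (12/2)·5.319²·sin(360°/12) = 84.89 mm²); the cube at (9, 8) is not intersected at this z (z outside [13.5, 28]); the cone at (3, 13) contributes a regular 12-gon of circumradius 9.157 (interpolated between r1=11.5 and r2=6.5 at t=0.469) (area = (12/2)·9.157²·sin(360°/12) = 251.56 mm²); Combining (union): the regions partially overlap — summed areas 336.45 mm² minus the doubly-counted overlap 2.47 mm² gives 333.98 mm² — area = 333.98 mm²; (rotated 55° about Z; rotation is an isometry so areas/perimeters/island counts are preserved). At z = 14.84: the cone: at t=0.802 of its height the radius interpolates to r₁+(r₂−r₁)t = 4.094, giving a regular 12-gon of that circumradius (area = (12/2)·4.094²·sin(360°/12) = 50.27 mm²); the cube at (9, 8) (footprint 21.5×6.5) is included at this height (area 139.75 mm²); the cone at (3, 13) is absent (z outside [4, 11]); Combining (union): the 2 present regions are separate (no shared area or edge), so areas and boundary lengths simply add and each stays a separate island — area = 190.02 mm²; (rotated 55° about Z; rotation is an isometry so areas/perimeters/island counts are preserved). Checking containment: at z = 14.84 the cross-section extends beyond the z = 7.28 cross-section by about 122.94 mm².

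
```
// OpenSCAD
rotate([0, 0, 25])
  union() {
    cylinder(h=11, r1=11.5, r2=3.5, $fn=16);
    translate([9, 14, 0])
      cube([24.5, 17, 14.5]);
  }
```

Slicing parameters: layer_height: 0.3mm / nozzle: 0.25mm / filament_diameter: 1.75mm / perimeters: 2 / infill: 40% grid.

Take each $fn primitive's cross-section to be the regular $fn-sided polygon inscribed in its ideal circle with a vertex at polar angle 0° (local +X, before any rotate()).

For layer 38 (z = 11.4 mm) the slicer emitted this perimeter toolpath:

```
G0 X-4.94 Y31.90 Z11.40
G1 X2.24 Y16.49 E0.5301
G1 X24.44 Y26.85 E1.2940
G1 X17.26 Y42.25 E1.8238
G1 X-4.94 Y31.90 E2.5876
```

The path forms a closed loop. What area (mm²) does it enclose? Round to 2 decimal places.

416.34 mm²

Apply the shoelace formula to the sequence of (X, Y) vertices; enclosed area = 416.34 mm².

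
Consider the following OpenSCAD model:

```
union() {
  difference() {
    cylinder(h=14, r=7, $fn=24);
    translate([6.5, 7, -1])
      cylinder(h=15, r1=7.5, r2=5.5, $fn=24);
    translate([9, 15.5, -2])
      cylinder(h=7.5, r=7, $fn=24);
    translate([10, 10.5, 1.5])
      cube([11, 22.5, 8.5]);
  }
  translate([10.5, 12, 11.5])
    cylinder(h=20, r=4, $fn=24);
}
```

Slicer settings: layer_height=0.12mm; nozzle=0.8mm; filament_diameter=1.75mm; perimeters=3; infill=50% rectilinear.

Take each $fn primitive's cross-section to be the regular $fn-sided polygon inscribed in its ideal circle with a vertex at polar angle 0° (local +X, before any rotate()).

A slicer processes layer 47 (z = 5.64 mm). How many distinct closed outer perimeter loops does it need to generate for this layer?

At z = 5.64 mm: the r=7 cylinder gives a regular 24-gon of circumradius 7 (constant along its height); the cone at (6.5, 7) (r1=7.5→r2=5.5) has section circumradius 6.615 here — a regular 24-gon; the cylinder at (9, 15.5) is not intersected at this z (z outside [-2, 5.5]); the cube at (10, 10.5) (footprint 11×22.5) is included at this height; Taking the first minus the rest: starting from the r=7 cylinder, the cone at (6.5, 7) partially overlaps it — only the 26.32 mm² overlap (of its 135.89 mm²) is removed, clipping the outline; the 11×22.5 cube at (10, 10.5) misses the remaining region (no effect) — 1 connected region; the cylinder at (10.5, 12) is absent (z outside [11.5, 31.5]); Taking the union: only that combined region is present, so the union is just that shape — 1 connected region. The result has 1 disconnected region.

1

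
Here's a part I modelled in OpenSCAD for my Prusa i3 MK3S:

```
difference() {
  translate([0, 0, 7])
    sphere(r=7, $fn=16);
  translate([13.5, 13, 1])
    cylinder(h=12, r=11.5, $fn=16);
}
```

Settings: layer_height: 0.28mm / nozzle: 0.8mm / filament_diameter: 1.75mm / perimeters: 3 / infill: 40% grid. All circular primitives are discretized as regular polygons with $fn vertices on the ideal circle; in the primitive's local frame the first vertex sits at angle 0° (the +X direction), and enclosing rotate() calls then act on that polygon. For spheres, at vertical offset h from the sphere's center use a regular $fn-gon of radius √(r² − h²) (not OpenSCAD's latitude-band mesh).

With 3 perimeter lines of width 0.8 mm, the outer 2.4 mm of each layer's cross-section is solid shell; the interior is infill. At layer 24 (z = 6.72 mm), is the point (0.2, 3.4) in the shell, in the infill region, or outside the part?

At z = 6.72 mm: the r=7 sphere contributes a regular 16-gon of circumradius √(7²−0.28²) = 6.994; the r=11.5 cylinder at (13.5, 13) gives a regular 16-gon of circumradius 11.5 (constant along its height); Taking the first minus the rest: starting from the r=7 sphere, the r=11.5 cylinder at (13.5, 13) misses the remaining region (no effect) — 1 connected region. Overall, the cross-section is a single solid region. The nearest boundary edge runs (0.00, 6.99)→(2.68, 6.46); distance from the point to it = 3.49 mm. The point is inside the cross-section and 3.49 mm from the nearest boundary — more than the 2.4 mm shell width (3 × 0.8), so it's in the infill interior.

infill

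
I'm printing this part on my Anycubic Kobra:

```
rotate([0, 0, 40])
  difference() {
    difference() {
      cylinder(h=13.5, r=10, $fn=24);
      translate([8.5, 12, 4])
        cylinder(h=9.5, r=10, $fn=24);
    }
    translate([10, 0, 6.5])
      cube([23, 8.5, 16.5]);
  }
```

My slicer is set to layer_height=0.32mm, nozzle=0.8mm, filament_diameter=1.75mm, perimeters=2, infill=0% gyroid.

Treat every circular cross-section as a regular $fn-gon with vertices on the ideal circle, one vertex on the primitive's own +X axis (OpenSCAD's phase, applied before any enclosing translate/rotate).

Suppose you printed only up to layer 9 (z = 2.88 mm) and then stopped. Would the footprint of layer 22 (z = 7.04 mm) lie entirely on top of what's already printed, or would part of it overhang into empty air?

Compare the two slices. At z = 2.88: the cylinder: section is a regular 24-gon, circumradius r=10 (area = (24/2)·10.000²·sin(360°/24) = 310.58 mm²); the cylinder at (8.5, 12) is not intersected at this z (z outside [4, 13.5]); Taking the first minus the rest: none of the subtracted shapes is present at this height, so the r=10 cylinder is unchanged — area = 310.58 mm²; the cube at (10, 0) does not reach this height (z outside [6.5, 23]); After the difference (first − rest): none of the subtracted shapes is present at this height, so the result so far is unchanged — area = 310.58 mm²; (whole slice rotated 40° about Z — lengths, areas and connectivity unchanged). At z = 7.04: the r=10 cylinder contributes a regular 24-gon of circumradius 10 (area = (24/2)·10.000²·sin(360°/24) = 310.58 mm²); the cylinder at (8.5, 12): section is a regular 24-gon, circumradius r=10 (area = (24/2)·10.000²·sin(360°/24) = 310.58 mm²); After the difference (first − rest): starting from the r=10 cylinder (310.58 mm²), the r=10 cylinder at (8.5, 12) partially overlaps it — only the 47.62 mm² overlap (of its 310.58 mm²) is removed, clipping the outline — area = 262.96 mm²; the cube at (10, 0) (footprint 23×8.5) is included at this height (area 195.50 mm²); Subtracting the remaining from the first: starting from the result so far (262.96 mm²), the 23×8.5 cube at (10, 0) misses the remaining region (no effect) — area = 262.96 mm²; (rotated 40° about Z; rotation is an isometry so areas/perimeters/island counts are preserved). Checking containment: the cross-section at z = 7.04 is a subset of the cross-section at z = 2.88.

entirely on top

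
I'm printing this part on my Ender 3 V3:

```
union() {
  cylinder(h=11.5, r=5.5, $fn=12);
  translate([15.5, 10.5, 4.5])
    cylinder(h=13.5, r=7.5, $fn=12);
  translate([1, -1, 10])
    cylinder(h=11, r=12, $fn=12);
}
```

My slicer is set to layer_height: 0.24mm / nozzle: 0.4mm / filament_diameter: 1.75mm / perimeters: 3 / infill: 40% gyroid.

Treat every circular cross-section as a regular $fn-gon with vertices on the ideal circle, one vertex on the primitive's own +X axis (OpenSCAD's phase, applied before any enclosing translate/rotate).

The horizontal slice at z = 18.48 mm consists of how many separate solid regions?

1

At z = 18.48 mm: the cylinder is not intersected at this z (z outside [0, 11.5]); the cylinder at (15.5, 10.5) is absent (z outside [4.5, 18]); the r=12 cylinder at (1, -1) contributes a regular 12-gon of circumradius 12; Combining (union): only the r=12 cylinder at (1, -1) is present, so the union is just that shape — 1 connected region. The result has 1 disconnected region.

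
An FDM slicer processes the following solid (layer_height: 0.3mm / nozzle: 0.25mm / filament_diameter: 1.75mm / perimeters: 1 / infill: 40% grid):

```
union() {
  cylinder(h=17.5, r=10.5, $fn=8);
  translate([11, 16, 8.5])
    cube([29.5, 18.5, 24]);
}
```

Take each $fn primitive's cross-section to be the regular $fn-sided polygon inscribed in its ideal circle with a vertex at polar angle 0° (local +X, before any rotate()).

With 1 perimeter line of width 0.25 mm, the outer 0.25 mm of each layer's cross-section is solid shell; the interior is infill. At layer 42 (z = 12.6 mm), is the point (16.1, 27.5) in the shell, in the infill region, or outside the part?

At z = 12.6 mm: the r=10.5 cylinder gives a regular 8-gon of circumradius 10.5 (constant along its height); the 29.5×18.5 cube at (11, 16) contributes its full rectangle; Taking the union: the 2 present regions are separate (no shared area or edge), so areas and boundary lengths simply add and each stays a separate island — 2 connected regions. Overall, the cross-section has 2 separate islands. The nearest boundary edge runs (11.00, 16.00)→(11.00, 34.50); distance from the point to it = 5.10 mm. (Shell/infill is judged within the island containing the point — the largest one.) The point is inside the cross-section and 5.10 mm from the nearest boundary — more than the 0.25 mm shell width (1 × 0.25), so it's in the infill interior.

infill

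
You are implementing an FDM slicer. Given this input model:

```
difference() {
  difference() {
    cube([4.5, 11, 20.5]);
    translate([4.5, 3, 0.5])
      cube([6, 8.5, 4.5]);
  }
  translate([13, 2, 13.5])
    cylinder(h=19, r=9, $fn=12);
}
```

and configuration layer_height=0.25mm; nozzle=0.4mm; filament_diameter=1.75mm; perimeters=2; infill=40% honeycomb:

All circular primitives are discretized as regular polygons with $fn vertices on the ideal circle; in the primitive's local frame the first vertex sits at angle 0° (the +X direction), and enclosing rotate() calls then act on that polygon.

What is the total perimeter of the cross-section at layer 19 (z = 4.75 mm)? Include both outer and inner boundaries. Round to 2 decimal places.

At z = 4.75 mm: the cube (footprint 4.5×11) is included at this height (perimeter 31.00 mm); the 6×8.5 cube at (4.5, 3) contributes its full rectangle (perimeter 29.00 mm); Subtracting the remaining from the first: starting from the 4.5×11 cube, the 6×8.5 cube at (4.5, 3) misses the remaining region (no effect) — boundary = 31.00 mm; the cylinder at (13, 2) is not intersected at this z (z outside [13.5, 32.5]); Taking the first minus the rest: none of the subtracted shapes is present at this height, so that combined region is unchanged — boundary = 31.00 mm. Overall, the cross-section is a single solid region. Total boundary length (outer) = 31.00 mm.

31.00 mm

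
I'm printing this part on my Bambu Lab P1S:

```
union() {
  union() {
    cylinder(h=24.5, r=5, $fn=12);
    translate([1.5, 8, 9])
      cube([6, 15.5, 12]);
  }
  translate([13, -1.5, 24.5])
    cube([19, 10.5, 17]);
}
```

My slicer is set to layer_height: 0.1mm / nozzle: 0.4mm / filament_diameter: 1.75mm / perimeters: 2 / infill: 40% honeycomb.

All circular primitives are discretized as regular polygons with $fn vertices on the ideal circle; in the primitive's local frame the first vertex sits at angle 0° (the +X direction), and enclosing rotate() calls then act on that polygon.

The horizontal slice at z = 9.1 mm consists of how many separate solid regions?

2

At z = 9.1 mm: the r=5 cylinder contributes a regular 12-gon of circumradius 5; the 6×15.5 cube at (1.5, 8) contributes its full rectangle; Taking the union: the 2 present regions are separate (no shared area or edge), so areas and boundary lengths simply add and each stays a separate island — 2 connected regions; the cube at (13, -1.5) does not reach this height (z outside [24.5, 41.5]); Taking the union: only that combined region is present, so the union is just that shape — 2 connected regions. The result has 2 disconnected regions.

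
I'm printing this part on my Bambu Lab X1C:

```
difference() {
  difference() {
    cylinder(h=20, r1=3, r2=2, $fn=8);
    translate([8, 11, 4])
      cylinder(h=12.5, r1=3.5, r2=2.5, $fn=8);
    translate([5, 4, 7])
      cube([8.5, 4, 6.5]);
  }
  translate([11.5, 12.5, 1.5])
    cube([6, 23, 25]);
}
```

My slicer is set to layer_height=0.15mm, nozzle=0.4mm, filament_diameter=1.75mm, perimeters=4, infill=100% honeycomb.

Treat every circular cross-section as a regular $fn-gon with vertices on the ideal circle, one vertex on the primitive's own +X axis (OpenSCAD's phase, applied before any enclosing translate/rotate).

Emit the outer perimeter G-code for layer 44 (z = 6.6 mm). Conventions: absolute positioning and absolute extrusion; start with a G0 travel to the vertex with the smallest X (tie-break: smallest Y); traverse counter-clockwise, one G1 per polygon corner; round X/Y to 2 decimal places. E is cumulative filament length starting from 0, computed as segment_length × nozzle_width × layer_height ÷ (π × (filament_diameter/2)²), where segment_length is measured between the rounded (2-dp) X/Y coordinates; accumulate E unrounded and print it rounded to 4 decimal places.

G0 X-2.67 Y0.00 Z6.60
G1 X-1.89 Y-1.89 E0.0510
G1 X0.00 Y-2.67 E0.1020
G1 X1.89 Y-1.89 E0.1530
G1 X2.67 Y0.00 E0.2040
G1 X1.89 Y1.89 E0.2550
G1 X0.00 Y2.67 E0.3060
G1 X-1.89 Y1.89 E0.3570
G1 X-2.67 Y0.00 E0.4080

At z = 6.6 mm: the cone (r1=3→r2=2) has section circumradius 2.670 here — a regular 8-gon; the cone at (8, 11) contributes a regular 8-gon of circumradius 3.292 (interpolated between r1=3.5 and r2=2.5 at t=0.208); the cube at (5, 4) is not intersected at this z (z outside [7, 13.5]); Taking the first minus the rest: starting from the cone, the cone at (8, 11) misses the remaining region (no effect) — 1 connected region; the cube at (11.5, 12.5) is present — its section is the full 6×23 rectangle; Taking the first minus the rest: starting from the result so far, the 6×23 cube at (11.5, 12.5) misses the remaining region (no effect) — 1 connected region. The outline is a single polygon with 8 vertices. Extrusion per mm of travel: 0.4 × 0.15 / (π × 0.875²) = 0.024945. Accumulating E over each segment gives final E = 0.4080.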